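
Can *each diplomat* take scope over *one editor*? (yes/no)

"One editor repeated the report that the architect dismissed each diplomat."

No

*each diplomat* occurs within the complex NP *the report that the architect dismissed each diplomat*.
A that-clause complement to a noun is an island; QR cannot cross the NP boundary.
So *each diplomat* cannot raise to a position above *one editor*.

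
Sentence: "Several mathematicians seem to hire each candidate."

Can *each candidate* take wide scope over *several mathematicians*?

Infinitival complements of raising predicates do not block QR; *each candidate* and *several mathematicians* are effectively clausemates.
No island intervenes, so both surface and inverse scope are derivable.

Yes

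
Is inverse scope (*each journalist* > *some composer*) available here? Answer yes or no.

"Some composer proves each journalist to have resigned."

Yes

*each journalist* is an ECM subject; ECM complements are not islands, and the embedded quantifier may take matrix scope.
Clause-internal QR can adjoin the lower DP above the subject, yielding the inverse reading.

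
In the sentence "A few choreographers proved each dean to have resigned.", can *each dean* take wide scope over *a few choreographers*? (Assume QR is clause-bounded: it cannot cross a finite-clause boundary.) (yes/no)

Yes

This is an ECM construction: *each dean* is the infinitival subject, Case-marked by the matrix verb, and the infinitive is transparent for QR.
With no island boundary between them, the object can take inverse scope over the subject via ordinary QR within the clause.
Both orderings are possible: *a few choreographers* > *each dean* and *each dean* > *a few choreographers*.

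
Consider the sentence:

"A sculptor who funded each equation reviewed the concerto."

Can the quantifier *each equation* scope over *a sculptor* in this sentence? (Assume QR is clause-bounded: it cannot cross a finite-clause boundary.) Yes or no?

No

*each equation* occurs within the relative clause *who funded each equation*.
Quantifiers inside a relative clause are trapped there; the RC boundary blocks QR.
There is no licit LF on which *each equation* c-commands *a sculptor*.
(Only the surface reading survives: one fixed sculptor with respect to all the relevant equations.)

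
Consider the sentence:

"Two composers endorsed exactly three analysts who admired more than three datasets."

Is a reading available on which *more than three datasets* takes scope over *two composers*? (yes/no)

Structurally, *more than three datasets* is inside the relative clause *who admired more than three datasets* modifying *exactly three analysts*.
Relative clauses are scope islands: a quantifier cannot QR out of a relative clause to take scope in the matrix clause.
So the wide-scope reading for *more than three datasets* is blocked.

No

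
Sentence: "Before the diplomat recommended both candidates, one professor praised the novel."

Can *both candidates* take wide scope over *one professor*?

Structurally, *both candidates* is inside the adjunct clause *before the diplomat recommended both candidates*.
Scope out of an adjunct clause is unavailable: QR respects the adjunct-island constraint.
So the wide-scope reading for *both candidates* is blocked.

No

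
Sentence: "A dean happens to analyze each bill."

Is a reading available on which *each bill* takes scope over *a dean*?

Infinitival complements of raising predicates do not block QR; *each bill* and *a dean* are effectively clausemates.
Since no island is crossed, the inverse ordering is licensed alongside surface scope.

Yes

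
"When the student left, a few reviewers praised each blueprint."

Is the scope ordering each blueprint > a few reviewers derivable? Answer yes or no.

Yes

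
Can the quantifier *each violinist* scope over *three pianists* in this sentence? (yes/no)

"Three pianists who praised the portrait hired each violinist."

*each violinist* sits in the matrix clause, not in the relative clause on *three pianists*.
No island intervenes, so both surface and inverse scope are derivable.

Yes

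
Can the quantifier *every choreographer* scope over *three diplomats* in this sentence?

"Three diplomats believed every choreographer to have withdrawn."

*every choreographer* is the subject of an ECM infinitive — the infinitival complement of an ECM verb is not a scope island, so *every choreographer* can raise into the matrix clause.
No island intervenes, so both surface and inverse scope are derivable.

Yes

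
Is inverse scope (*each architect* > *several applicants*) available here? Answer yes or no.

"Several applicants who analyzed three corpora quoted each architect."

Although the sentence contains a relative clause (*who analyzed three corpora*), *each architect* is outside it, in the matrix VP.
QR within a single clause is free, so the lower quantifier may take scope over the higher one.
Both orderings are possible: *several applicants* > *each architect* and *each architect* > *several applicants*.

Yes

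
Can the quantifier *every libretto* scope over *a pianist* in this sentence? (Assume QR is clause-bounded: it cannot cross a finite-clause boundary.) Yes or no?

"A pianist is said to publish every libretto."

*every libretto* is inside a raising infinitive, which is transparent to QR (no CP barrier), so it behaves as a matrix argument.
QR within a single clause is free, so the lower quantifier may take scope over the higher one.
The sentence is scopally ambiguous between *a pianist* > *every libretto* and *every libretto* > *a pianist*.

Yes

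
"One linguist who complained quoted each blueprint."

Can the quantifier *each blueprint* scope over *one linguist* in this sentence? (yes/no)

Yes

*each blueprint* is a matrix argument; only *one linguist* is modified by the relative clause *who complained*, so the RC island is irrelevant to the target quantifier.
Since no island is crossed, the inverse ordering is licensed alongside surface scope.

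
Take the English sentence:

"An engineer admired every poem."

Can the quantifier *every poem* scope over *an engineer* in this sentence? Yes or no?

Yes

*every poem* is the matrix object and *an engineer* the matrix subject; the two are clausemates.
No island intervenes, so both surface and inverse scope are derivable.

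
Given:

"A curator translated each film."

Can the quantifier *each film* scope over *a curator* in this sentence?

Yes

Both DPs are arguments of the same predicate; there is no clause or island boundary between them.
No island intervenes, so both surface and inverse scope are derivable.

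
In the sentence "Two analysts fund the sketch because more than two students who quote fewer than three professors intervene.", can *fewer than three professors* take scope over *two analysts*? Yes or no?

No

Structurally, *fewer than three professors* is inside the relative clause *who quote fewer than three professors*, which is itself inside the adjunct *because more than two students who quote fewer than three professors intervene*.
Even if one barrier were somehow void, the other would still block QR.
There is no licit LF on which *fewer than three professors* c-commands *two analysts*.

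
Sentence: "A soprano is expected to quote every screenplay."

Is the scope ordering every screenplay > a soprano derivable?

Yes

Infinitival complements of raising predicates do not block QR; *every screenplay* and *a soprano* are effectively clausemates.
Nothing blocks QR of the lower DP to a position above the higher one, so inverse scope is available.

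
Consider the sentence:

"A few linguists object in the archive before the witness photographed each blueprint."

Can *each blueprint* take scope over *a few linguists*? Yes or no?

No

Structurally, *each blueprint* is inside the adjunct clause *before the witness photographed each blueprint*.
Adverbial clauses are not L-marked, so they are barriers for QR — the quantifier cannot escape the adjunct.
So the wide-scope reading for *each blueprint* is blocked.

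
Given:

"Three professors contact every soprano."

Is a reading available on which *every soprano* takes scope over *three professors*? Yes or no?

*every soprano* is the matrix object and *three professors* the matrix subject; the two are clausemates.
Nothing blocks QR of the lower DP to a position above the higher one, so inverse scope is available.
The sentence is scopally ambiguous between *three professors* > *every soprano* and *every soprano* > *three professors*.

Yes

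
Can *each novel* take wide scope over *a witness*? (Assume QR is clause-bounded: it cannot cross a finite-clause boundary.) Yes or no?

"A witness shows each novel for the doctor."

Yes

*each novel* is the matrix object and *a witness* the matrix subject; the two are clausemates.
Ordinary QR to a clause-peripheral position gives the wide-scope LF for the lower DP.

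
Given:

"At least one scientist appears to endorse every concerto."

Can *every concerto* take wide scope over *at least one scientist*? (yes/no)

The matrix predicate is a raising verb, whose infinitival complement is not a scope island — *every concerto* can QR into the matrix clause.
No island intervenes, so both surface and inverse scope are derivable.
So *every concerto* > *at least one scientist* is among the available readings.

Yes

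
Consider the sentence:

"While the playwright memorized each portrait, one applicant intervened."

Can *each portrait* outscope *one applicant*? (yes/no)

*each portrait* sits inside the adjunct clause *while the playwright memorized each portrait*.
Adjuncts are opaque for quantifier raising; a quantifier in an adjunct stays inside it.
So *each portrait* cannot raise to a position above *one applicant*.

No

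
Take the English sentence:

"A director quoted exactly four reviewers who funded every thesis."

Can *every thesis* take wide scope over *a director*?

*every thesis* occurs within the relative clause *who funded every thesis* modifying *exactly four reviewers*.
Quantifiers inside a relative clause are trapped there; the RC boundary blocks QR.
So *every thesis* cannot raise high enough to outscope *a director*; only the surface ordering *a director* > *every thesis* is available.

No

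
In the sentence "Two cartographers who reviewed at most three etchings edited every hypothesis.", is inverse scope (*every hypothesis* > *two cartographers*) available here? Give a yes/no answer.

The relative clause *who reviewed at most three etchings* modifies *two cartographers*, but *every hypothesis* is not inside that relative clause — it is an argument of the matrix verb.
Since no island is crossed, the inverse ordering is licensed alongside surface scope.

Yes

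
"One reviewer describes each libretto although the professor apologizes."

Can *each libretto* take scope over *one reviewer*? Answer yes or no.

*each libretto* is a matrix argument; the adjunct is an island but the target quantifier is outside it.
Clause-internal QR can adjoin the lower DP above the subject, yielding the inverse reading.

Yes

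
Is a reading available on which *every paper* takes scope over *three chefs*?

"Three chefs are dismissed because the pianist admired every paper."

No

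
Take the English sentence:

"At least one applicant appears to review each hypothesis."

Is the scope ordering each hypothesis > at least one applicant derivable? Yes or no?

Raising constructions are monoclausal for scope purposes; *each hypothesis* is not separated from *at least one applicant* by any island.
Since no island is crossed, the inverse ordering is licensed alongside surface scope.

Yes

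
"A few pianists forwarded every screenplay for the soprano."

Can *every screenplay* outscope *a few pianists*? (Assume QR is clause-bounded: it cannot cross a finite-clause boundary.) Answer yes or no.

Yes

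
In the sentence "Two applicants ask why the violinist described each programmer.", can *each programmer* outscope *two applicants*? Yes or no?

No

*each programmer* is embedded in the embedded question *why the violinist described each programmer*.
Embedded wh-clauses are opaque for QR, so the quantifier stays inside the question.
So *each programmer* cannot raise high enough to outscope *two applicants*; only the surface ordering *two applicants* > *each programmer* is available.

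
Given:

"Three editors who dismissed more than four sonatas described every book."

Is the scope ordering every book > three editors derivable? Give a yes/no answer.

*every book* is a matrix argument; only *three editors* is modified by the relative clause *who dismissed more than four sonatas*, so the RC island is irrelevant to the target quantifier.
Clause-internal QR can adjoin the lower DP above the subject, yielding the inverse reading.
Both orderings are possible: *three editors* > *every book* and *every book* > *three editors*.

Yes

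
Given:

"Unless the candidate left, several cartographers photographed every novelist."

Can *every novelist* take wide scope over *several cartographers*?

Yes

Although there is an adjunct clause, *every novelist* is in the main clause, not inside the adjunct.
Clause-internal QR can adjoin the lower DP above the subject, yielding the inverse reading.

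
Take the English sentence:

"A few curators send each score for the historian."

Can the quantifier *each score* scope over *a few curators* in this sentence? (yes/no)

Yes

*a few curators* and *each score* are co-arguments of the matrix verb, with nothing but a clause-internal boundary between them.
Clause-internal QR can adjoin the lower DP above the subject, yielding the inverse reading.
The sentence is scopally ambiguous between *a few curators* > *each score* and *each score* > *a few curators*.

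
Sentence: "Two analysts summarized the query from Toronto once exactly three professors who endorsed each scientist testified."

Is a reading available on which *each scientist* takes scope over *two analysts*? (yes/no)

No

The target quantifier *each scientist* is part of the relative clause *who endorsed each scientist*, which is itself inside the adjunct *once exactly three professors who endorsed each scientist testified*.
Nested islands: the RC island is itself inside an adjunct island, so wide scope is doubly excluded.
*each scientist* > *two analysts* would require crossing that boundary, which is illicit.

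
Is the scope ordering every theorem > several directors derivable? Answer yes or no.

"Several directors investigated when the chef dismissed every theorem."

*every theorem* is embedded in the embedded question *when the chef dismissed every theorem*.
Embedded wh-clauses are opaque for QR, so the quantifier stays inside the question.
So *every theorem* cannot raise high enough to outscope *several directors*; only the surface ordering *several directors* > *every theorem* is available.

No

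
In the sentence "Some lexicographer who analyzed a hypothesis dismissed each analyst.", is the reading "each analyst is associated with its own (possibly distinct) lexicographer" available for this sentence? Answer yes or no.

The described interpretation is the *each analyst* > *some lexicographer* scoping.
Although the sentence contains a relative clause (*who analyzed a hypothesis*), *each analyst* is outside it, in the matrix VP.
Nothing blocks QR of the lower DP to a position above the higher one, so inverse scope is available.
So *each analyst* > *some lexicographer* is among the available readings.

Yes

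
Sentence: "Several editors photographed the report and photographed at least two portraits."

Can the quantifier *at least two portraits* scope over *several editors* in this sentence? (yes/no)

The target quantifier *at least two portraits* is part of one conjunct of the coordinate structure (*photographed at least two portraits*).
A quantifier cannot raise out of one conjunct of a coordination across the whole coordinate structure — the CSC applies to QR.
Hence only narrow scope for *at least two portraits* (under *several editors*) survives.

No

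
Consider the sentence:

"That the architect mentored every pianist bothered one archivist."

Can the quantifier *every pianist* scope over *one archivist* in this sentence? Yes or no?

No

*every pianist* occurs within the sentential subject *that the architect mentored every pianist*.
Clausal subjects are scope islands; QR from inside the subject into the matrix is barred.
There is no licit LF on which *every pianist* c-commands *one archivist*.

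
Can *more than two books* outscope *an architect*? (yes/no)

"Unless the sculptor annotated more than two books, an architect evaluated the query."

*more than two books* occurs within the adjunct clause *unless the sculptor annotated more than two books*.
Adjunct clauses are scope islands: a quantifier inside an adjunct cannot raise into the matrix clause.
So *more than two books* cannot raise to a position above *an architect*.

No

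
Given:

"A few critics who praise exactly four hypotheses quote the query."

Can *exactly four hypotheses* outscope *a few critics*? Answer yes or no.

The DP *exactly four hypotheses* is contained in the relative clause *who praise exactly four hypotheses*.
Relative clauses are scope islands: a quantifier cannot QR out of a relative clause to take scope in the matrix clause.
Hence only narrow scope for *exactly four hypotheses* (under *a few critics*) survives.

No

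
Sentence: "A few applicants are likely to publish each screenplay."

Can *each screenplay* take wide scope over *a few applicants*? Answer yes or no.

The matrix predicate is a raising verb, whose infinitival complement is not a scope island — *each screenplay* can QR into the matrix clause.
Since no island is crossed, the inverse ordering is licensed alongside surface scope.

Yes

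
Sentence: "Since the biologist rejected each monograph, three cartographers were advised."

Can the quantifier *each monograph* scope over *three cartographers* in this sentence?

No

*each monograph* sits inside the adjunct clause *since the biologist rejected each monograph*.
Adjunct clauses are scope islands: a quantifier inside an adjunct cannot raise into the matrix clause.
*each monograph* is confined to the island and cannot take scope over *three cartographers*.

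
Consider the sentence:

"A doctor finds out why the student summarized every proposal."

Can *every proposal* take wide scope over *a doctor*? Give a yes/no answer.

The DP *every proposal* is contained in the embedded question *why the student summarized every proposal*.
QR across an interrogative CP boundary is ruled out as a wh-island violation.
Hence only narrow scope for *every proposal* (under *a doctor*) survives.
(Only the surface reading survives: one fixed doctor with respect to all the relevant proposals.)

No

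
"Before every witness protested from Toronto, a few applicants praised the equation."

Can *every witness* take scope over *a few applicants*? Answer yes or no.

*every witness* is embedded in the adjunct clause *before every witness protested from Toronto*.
Adverbial clauses are not L-marked, so they are barriers for QR — the quantifier cannot escape the adjunct.
So *every witness* cannot raise to a position above *a few applicants*.

No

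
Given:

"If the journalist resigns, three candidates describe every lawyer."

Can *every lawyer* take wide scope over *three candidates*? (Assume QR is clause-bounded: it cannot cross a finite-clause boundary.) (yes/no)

Yes

*every lawyer* is a matrix argument; the adjunct is an island but the target quantifier is outside it.
Since no island is crossed, the inverse ordering is licensed alongside surface scope.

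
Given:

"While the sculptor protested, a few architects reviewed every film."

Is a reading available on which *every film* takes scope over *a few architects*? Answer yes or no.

Yes

*every film* is a matrix argument; the adjunct is an island but the target quantifier is outside it.
QR within a single clause is free, so the lower quantifier may take scope over the higher one.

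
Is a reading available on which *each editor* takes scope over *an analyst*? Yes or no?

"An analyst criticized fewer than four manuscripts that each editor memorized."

No

*each editor* is embedded in the relative clause *that each editor memorized* modifying *fewer than four manuscripts*.
QR out of a relative clause is ruled out by the relative-clause island constraint.
*each editor* > *an analyst* would require crossing that boundary, which is illicit.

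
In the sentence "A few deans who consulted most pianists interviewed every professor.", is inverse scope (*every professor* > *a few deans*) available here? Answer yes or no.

Yes

*every professor* is a matrix argument; only *a few deans* is modified by the relative clause *who consulted most pianists*, so the RC island is irrelevant to the target quantifier.
No island intervenes, so both surface and inverse scope are derivable.
So *every professor* > *a few deans* is among the available readings.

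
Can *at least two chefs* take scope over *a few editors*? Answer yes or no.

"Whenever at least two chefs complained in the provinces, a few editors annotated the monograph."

No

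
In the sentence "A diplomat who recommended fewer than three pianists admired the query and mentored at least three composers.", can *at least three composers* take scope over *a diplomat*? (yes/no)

The target quantifier *at least three composers* is part of one conjunct of the coordinate structure (*mentored at least three composers*).
QR out of a conjunct would have to apply non-ATB, which the CSC forbids.
*at least three composers* is confined to the island and cannot take scope over *a diplomat*.

No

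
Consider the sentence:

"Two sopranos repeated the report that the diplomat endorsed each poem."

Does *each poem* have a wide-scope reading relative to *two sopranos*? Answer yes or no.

The DP *each poem* is contained in the complex NP *the report that the diplomat endorsed each poem*.
A that-clause complement to a noun is an island; QR cannot cross the NP boundary.
There is no licit LF on which *each poem* c-commands *two sopranos*.

No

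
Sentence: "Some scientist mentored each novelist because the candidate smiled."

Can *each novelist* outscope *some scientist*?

Yes

Although there is an adjunct clause, *each novelist* is in the main clause, not inside the adjunct.
Since no island is crossed, the inverse ordering is licensed alongside surface scope.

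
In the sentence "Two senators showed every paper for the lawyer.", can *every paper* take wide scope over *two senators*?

Yes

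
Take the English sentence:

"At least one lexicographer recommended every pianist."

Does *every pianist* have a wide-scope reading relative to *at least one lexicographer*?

*at least one lexicographer* and *every pianist* are co-arguments of the matrix verb, with nothing but a clause-internal boundary between them.
With no island boundary between them, the object can take inverse scope over the subject via ordinary QR within the clause.
The sentence is scopally ambiguous between *at least one lexicographer* > *every pianist* and *every pianist* > *at least one lexicographer*.

Yes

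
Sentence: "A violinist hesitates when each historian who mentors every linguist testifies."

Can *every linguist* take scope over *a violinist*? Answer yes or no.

Structurally, *every linguist* is inside the relative clause *who mentors every linguist*, which is itself inside the adjunct *when each historian who mentors every linguist testifies*.
Nested islands: the RC island is itself inside an adjunct island, so wide scope is doubly excluded.
*every linguist* is confined to the island and cannot take scope over *a violinist*.
(Only the surface reading survives: one fixed violinist with respect to all the relevant linguists.)

No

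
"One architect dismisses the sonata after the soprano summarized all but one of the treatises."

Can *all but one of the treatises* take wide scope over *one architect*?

No

The DP *all but one of the treatises* is contained in the adjunct clause *after the soprano summarized all but one of the treatises*.
Since the clause is an adjunct (not a complement), the Adjunct Condition blocks QR across its edge.
Hence only narrow scope for *all but one of the treatises* (under *one architect*) survives.
(Only the surface reading survives: one fixed architect with respect to all the relevant treatises.)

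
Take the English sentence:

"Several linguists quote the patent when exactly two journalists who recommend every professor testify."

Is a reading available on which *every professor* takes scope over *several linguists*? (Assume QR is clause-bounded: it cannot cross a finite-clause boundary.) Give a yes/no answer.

No

*every professor* is embedded in the relative clause *who recommend every professor*, which is itself inside the adjunct *when exactly two journalists who recommend every professor testify*.
Even if one barrier were somehow void, the other would still block QR.
There is no licit LF on which *every professor* c-commands *several linguists*.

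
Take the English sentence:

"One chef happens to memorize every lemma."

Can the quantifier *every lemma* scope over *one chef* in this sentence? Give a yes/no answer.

Yes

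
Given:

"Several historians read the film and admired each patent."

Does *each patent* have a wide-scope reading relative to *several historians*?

*each patent* sits inside one conjunct of the coordinate structure (*admired each patent*).
The Coordinate Structure Constraint blocks movement (including QR) out of a single conjunct.
Hence only narrow scope for *each patent* (under *several historians*) survives.

No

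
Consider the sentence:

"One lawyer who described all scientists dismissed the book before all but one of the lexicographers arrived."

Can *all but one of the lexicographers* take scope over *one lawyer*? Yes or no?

The DP *all but one of the lexicographers* is contained in the adjunct clause *before all but one of the lexicographers arrived*.
Adjuncts are opaque for quantifier raising; a quantifier in an adjunct stays inside it.
So *all but one of the lexicographers* cannot raise high enough to outscope *one lawyer*; only the surface ordering *one lawyer* > *all but one of the lexicographers* is available.

No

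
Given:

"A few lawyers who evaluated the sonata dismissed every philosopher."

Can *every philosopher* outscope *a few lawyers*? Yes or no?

*every philosopher* sits in the matrix clause, not in the relative clause on *a few lawyers*.
No island intervenes, so both surface and inverse scope are derivable.
Both orderings are possible: *a few lawyers* > *every philosopher* and *every philosopher* > *a few lawyers*.

Yes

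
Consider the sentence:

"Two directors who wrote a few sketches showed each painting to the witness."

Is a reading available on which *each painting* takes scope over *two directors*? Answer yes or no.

Yes

*each painting* sits in the matrix clause, not in the relative clause on *two directors*.
Nothing blocks QR of the lower DP to a position above the higher one, so inverse scope is available.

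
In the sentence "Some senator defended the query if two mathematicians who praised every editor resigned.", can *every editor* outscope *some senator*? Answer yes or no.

No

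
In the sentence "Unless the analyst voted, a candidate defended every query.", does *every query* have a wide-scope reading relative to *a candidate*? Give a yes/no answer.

Yes

*every query* is a matrix argument; the adjunct is an island but the target quantifier is outside it.
No island intervenes, so both surface and inverse scope are derivable.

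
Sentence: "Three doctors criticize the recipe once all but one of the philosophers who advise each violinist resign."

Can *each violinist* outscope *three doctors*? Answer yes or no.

No

The target quantifier *each violinist* is part of the relative clause *who advise each violinist*, which is itself inside the adjunct *once all but one of the philosophers who advise each violinist resign*.
Two island boundaries intervene — the relative clause and the adjunct. Either alone would block QR.
There is no licit LF on which *each violinist* c-commands *three doctors*.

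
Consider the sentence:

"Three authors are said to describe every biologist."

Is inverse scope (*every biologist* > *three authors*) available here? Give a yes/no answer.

Yes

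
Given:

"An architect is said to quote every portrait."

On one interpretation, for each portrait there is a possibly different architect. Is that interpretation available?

The paraphrase describes the scope ordering *every portrait* > *an architect*.
*every portrait* is the object of the infinitival complement of a raising predicate; raising infinitives are transparent for QR, so the two DPs are in effect clausemates.
No island intervenes, so both surface and inverse scope are derivable.

Yes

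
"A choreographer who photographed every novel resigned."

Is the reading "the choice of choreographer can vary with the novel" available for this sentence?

No

That reading corresponds to *every novel* > *a choreographer*.
*every novel* sits inside the relative clause *who photographed every novel*.
Quantifiers inside a relative clause are trapped there; the RC boundary blocks QR.
So *every novel* cannot raise to a position above *a choreographer*.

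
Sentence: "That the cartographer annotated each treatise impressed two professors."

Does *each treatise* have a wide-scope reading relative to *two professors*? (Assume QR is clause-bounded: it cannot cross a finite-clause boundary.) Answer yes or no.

No

*each treatise* is embedded in the sentential subject *that the cartographer annotated each treatise*.
Clausal subjects are scope islands; QR from inside the subject into the matrix is barred.
So the wide-scope reading for *each treatise* is blocked.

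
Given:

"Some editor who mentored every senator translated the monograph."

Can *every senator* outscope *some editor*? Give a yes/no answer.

No

The DP *every senator* is contained in the relative clause *who mentored every senator*.
The relative clause forms an island for QR, so the quantifier is confined to the head noun's restrictor.
So the wide-scope reading for *every senator* is blocked.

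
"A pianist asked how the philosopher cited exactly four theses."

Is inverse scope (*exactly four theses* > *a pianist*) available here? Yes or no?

*exactly four theses* sits inside the embedded question *how the philosopher cited exactly four theses*.
Embedded wh-clauses are opaque for QR, so the quantifier stays inside the question.
*exactly four theses* is confined to the island and cannot take scope over *a pianist*.
(Only the surface reading survives: one fixed pianist with respect to all the relevant theses.)

No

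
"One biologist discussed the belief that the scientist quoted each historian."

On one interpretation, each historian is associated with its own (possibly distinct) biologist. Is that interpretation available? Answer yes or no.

No

The paraphrase describes the scope ordering *each historian* > *one biologist*.
The DP *each historian* is contained in the complex NP *the belief that the scientist quoted each historian*.
The Complex NP Constraint bars QR out of the complement clause of a noun.
The inverse ordering *each historian* > *one biologist* is therefore underivable.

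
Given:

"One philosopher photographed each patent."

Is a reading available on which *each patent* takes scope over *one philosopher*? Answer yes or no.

*each patent* and *one philosopher* are in the same minimal clause.
With no island boundary between them, the object can take inverse scope over the subject via ordinary QR within the clause.

Yes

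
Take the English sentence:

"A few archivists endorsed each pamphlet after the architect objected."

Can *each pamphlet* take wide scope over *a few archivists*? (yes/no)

Yes

The adjunct clause does not contain *each pamphlet*, which is the matrix object.
No island intervenes, so both surface and inverse scope are derivable.
Both orderings are possible: *a few archivists* > *each pamphlet* and *each pamphlet* > *a few archivists*.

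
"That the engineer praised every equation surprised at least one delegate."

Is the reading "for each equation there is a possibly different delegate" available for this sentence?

No

That reading corresponds to *every equation* > *at least one delegate*.
*every equation* occurs within the sentential subject *that the engineer praised every equation*.
Clausal subjects are scope islands; QR from inside the subject into the matrix is barred.
So *every equation* cannot raise to a position above *at least one delegate*.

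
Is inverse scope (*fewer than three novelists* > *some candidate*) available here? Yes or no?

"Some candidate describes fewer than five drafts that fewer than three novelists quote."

No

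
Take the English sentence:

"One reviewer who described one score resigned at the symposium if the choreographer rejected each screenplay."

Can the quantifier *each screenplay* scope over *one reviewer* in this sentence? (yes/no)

The DP *each screenplay* is contained in the adjunct clause *if the choreographer rejected each screenplay*.
Adverbial clauses are not L-marked, so they are barriers for QR — the quantifier cannot escape the adjunct.
There is no licit LF on which *each screenplay* c-commands *one reviewer*.
(Only the surface reading survives: one fixed reviewer with respect to all the relevant screenplays.)

No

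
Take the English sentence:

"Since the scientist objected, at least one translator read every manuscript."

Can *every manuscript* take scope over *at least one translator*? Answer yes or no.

The adjunct island is irrelevant here — *every manuscript* and *at least one translator* are both in the matrix clause.
Since no island is crossed, the inverse ordering is licensed alongside surface scope.
So *every manuscript* > *at least one translator* is among the available readings.

Yes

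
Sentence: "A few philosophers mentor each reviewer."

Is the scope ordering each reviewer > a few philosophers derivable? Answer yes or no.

*a few philosophers* and *each reviewer* are co-arguments of the matrix verb, with nothing but a clause-internal boundary between them.
Clause-internal QR can adjoin the lower DP above the subject, yielding the inverse reading.

Yes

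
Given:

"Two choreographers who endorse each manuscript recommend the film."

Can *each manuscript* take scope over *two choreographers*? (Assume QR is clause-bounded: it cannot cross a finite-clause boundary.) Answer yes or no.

*each manuscript* sits inside the relative clause *who endorse each manuscript*.
Relative clauses block scope extraction: QR cannot target a position outside the modified NP.
The inverse ordering *each manuscript* > *two choreographers* is therefore underivable.

No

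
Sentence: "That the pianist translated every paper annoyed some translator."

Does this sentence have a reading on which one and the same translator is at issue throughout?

Yes

That reading corresponds to *some translator* > *every paper*.
*some translator* is a matrix-clause argument and can take scope within the matrix clause over the constituent containing *every paper*, so *some translator* > *every paper* needs no island-crossing movement and is available.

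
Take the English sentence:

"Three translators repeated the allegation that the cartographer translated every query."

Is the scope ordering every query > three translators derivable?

Structurally, *every query* is inside the complex NP *the allegation that the cartographer translated every query*.
The complex NP is opaque for QR — the quantifier is frozen inside the noun's complement.
Hence only narrow scope for *every query* (under *three translators*) survives.

No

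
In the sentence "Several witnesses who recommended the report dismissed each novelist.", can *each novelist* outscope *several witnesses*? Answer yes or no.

*each novelist* is a matrix argument; only *several witnesses* is modified by the relative clause *who recommended the report*, so the RC island is irrelevant to the target quantifier.
QR within a single clause is free, so the lower quantifier may take scope over the higher one.
The sentence is scopally ambiguous between *several witnesses* > *each novelist* and *each novelist* > *several witnesses*.

Yes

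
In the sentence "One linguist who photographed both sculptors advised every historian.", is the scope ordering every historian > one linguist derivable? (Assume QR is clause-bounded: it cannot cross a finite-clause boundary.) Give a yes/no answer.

The relative clause *who photographed both sculptors* modifies *one linguist*, but *every historian* is not inside that relative clause — it is an argument of the matrix verb.
Nothing blocks QR of the lower DP to a position above the higher one, so inverse scope is available.
The sentence is scopally ambiguous between *one linguist* > *every historian* and *every historian* > *one linguist*.

Yes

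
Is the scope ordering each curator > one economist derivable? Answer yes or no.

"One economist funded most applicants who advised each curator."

No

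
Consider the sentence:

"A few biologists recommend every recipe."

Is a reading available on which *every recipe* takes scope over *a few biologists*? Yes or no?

*every recipe* and *a few biologists* are in the same minimal clause.
With no island boundary between them, the object can take inverse scope over the subject via ordinary QR within the clause.

Yes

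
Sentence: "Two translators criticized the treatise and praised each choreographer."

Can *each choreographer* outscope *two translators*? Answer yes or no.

*each choreographer* is embedded in one conjunct of the coordinate structure (*praised each choreographer*).
Coordinate structures are islands for non-across-the-board movement, QR included.
There is no licit LF on which *each choreographer* c-commands *two translators*.

No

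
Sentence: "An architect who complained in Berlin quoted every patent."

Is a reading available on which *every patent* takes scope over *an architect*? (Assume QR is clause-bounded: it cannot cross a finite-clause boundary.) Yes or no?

Yes

The RC *who complained in Berlin* is an island, but *every patent* is not inside it — it is the matrix object, a clausemate of *an architect*.
Clause-internal QR can adjoin the lower DP above the subject, yielding the inverse reading.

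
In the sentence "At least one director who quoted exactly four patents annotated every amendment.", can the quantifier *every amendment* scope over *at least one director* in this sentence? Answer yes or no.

The RC *who quoted exactly four patents* is an island, but *every amendment* is not inside it — it is the matrix object, a clausemate of *at least one director*.
Since no island is crossed, the inverse ordering is licensed alongside surface scope.

Yes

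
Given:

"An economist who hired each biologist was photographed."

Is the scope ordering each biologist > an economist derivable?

No

*each biologist* is embedded in the relative clause *who hired each biologist*.
QR out of a relative clause is ruled out by the relative-clause island constraint.
There is no licit LF on which *each biologist* c-commands *an economist*.
(Only the surface reading survives: one fixed economist with respect to all the relevant biologists.)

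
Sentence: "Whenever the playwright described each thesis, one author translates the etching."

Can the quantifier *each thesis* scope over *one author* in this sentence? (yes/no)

*each thesis* occurs within the adjunct clause *whenever the playwright described each thesis*.
Adverbial clauses are not L-marked, so they are barriers for QR — the quantifier cannot escape the adjunct.
There is no licit LF on which *each thesis* c-commands *one author*.

No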